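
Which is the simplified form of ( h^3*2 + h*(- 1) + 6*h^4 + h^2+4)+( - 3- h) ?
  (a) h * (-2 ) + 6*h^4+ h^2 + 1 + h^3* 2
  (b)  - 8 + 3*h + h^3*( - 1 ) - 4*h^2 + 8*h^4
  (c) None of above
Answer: a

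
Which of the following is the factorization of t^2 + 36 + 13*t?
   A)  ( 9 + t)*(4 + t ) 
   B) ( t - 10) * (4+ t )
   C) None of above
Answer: A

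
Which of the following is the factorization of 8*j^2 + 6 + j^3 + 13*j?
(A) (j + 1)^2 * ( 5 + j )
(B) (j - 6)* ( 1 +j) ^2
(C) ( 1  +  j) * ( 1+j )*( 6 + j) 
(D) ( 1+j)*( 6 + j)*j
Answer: C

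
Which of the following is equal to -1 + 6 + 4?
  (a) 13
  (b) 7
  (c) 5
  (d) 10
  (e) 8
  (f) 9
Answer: f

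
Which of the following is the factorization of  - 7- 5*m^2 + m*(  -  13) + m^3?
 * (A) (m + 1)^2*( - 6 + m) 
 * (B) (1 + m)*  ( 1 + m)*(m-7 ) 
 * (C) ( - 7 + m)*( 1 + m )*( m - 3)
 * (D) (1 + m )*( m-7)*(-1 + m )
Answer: B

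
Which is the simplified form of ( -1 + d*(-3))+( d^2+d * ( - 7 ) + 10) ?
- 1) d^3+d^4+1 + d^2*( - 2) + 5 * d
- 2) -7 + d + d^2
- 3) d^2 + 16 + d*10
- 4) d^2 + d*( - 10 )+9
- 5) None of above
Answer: 4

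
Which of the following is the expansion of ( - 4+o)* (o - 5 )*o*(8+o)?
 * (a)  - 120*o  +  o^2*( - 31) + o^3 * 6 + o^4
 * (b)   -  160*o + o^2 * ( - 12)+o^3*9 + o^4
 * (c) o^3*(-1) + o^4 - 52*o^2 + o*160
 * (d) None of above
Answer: c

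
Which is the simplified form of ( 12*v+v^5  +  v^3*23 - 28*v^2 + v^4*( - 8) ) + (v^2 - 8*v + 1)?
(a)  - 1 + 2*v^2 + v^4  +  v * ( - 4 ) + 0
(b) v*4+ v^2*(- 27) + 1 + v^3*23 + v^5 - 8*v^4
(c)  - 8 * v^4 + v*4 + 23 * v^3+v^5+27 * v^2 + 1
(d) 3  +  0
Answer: b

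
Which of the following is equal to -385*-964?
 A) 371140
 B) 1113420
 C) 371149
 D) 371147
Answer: A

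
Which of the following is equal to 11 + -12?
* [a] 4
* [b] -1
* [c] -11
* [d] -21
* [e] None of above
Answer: b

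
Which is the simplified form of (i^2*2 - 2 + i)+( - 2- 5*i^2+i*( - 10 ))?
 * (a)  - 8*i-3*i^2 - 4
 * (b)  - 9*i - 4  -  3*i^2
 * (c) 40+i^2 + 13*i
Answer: b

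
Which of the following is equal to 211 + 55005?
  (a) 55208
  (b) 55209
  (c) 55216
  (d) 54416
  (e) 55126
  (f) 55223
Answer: c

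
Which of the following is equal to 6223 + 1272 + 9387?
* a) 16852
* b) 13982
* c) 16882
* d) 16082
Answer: c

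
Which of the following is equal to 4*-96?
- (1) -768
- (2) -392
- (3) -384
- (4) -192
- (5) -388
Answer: 3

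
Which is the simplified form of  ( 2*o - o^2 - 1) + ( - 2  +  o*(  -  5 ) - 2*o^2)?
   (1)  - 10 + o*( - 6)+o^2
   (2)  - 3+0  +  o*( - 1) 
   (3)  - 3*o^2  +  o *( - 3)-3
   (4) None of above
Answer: 3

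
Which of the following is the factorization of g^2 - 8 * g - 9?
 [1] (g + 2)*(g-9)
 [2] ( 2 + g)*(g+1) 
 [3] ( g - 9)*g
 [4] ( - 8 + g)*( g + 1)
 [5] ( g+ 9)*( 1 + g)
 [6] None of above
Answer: 6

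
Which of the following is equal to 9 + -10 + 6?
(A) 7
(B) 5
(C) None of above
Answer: B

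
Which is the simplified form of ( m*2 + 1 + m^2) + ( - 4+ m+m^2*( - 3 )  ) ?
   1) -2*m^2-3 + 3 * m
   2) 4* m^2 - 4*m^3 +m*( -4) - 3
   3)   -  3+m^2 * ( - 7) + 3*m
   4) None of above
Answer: 1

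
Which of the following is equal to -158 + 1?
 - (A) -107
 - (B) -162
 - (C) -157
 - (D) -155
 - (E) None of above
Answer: C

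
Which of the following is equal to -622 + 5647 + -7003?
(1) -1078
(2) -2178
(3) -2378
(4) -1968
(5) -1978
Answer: 5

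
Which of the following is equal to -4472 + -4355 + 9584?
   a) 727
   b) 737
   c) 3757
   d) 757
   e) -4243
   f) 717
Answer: d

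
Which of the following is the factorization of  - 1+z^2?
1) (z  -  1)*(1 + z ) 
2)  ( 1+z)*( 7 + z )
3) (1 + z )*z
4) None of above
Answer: 1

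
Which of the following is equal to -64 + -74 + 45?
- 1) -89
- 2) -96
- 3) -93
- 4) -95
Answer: 3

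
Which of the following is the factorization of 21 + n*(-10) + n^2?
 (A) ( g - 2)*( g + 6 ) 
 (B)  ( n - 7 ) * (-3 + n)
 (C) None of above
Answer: B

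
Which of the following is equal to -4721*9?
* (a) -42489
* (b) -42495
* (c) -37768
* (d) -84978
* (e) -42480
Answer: a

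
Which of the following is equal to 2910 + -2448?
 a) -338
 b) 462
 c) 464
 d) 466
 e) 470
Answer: b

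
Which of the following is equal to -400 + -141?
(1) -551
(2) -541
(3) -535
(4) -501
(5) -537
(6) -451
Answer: 2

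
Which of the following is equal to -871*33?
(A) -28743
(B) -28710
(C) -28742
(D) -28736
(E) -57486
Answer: A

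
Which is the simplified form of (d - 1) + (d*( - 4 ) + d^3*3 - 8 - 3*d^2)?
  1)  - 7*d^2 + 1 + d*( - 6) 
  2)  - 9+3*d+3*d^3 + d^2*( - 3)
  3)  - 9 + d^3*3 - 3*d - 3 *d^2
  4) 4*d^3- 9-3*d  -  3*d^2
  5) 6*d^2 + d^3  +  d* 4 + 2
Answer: 3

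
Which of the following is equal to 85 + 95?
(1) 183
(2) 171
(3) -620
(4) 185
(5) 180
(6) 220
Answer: 5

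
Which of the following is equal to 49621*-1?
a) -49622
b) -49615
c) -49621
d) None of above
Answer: c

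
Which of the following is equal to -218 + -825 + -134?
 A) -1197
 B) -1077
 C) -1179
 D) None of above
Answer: D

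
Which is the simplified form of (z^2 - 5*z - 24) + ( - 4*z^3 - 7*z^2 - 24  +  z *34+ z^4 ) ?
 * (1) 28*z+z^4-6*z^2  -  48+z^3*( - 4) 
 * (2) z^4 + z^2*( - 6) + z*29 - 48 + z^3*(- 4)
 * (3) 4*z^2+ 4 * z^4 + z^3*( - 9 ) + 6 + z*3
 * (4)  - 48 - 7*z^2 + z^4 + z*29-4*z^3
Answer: 2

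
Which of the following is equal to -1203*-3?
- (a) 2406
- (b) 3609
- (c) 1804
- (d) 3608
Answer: b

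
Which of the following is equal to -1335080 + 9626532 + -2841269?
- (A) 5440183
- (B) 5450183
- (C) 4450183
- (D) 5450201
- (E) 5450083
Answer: B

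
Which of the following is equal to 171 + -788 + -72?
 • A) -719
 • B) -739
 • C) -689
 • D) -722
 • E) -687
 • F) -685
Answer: C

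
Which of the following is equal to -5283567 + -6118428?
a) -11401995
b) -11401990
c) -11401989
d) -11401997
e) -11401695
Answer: a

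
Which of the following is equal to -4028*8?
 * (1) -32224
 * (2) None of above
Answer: 1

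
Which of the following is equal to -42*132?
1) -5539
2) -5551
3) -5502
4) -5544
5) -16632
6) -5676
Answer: 4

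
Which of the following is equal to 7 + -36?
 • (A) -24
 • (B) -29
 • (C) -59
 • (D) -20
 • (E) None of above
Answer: B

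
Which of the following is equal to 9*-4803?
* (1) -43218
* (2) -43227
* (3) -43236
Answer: 2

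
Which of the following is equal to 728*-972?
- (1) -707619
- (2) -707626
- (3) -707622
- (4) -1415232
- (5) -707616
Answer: 5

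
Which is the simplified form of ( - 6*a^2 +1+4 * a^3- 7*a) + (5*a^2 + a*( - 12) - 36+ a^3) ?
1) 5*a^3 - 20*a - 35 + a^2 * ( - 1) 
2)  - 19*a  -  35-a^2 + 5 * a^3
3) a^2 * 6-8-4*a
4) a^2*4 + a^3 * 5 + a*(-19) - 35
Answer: 2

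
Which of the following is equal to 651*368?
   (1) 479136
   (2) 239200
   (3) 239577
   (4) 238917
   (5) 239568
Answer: 5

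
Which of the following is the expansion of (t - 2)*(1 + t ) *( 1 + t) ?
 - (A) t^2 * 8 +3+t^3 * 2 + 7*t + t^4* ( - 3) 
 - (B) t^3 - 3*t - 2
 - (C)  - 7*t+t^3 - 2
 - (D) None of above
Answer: B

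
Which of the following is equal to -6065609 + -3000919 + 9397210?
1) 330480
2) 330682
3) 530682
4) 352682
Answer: 2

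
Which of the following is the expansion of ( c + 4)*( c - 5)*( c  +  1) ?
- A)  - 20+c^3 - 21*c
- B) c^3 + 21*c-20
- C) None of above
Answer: A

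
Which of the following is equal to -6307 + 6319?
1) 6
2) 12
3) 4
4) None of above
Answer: 2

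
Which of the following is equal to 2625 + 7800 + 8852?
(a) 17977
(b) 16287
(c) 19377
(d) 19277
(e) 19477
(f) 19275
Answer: d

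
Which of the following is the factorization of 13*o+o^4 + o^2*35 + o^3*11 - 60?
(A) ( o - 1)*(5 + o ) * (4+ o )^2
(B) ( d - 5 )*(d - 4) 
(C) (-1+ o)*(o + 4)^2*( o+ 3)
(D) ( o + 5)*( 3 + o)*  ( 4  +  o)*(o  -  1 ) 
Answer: D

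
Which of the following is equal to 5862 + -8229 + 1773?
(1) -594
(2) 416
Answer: 1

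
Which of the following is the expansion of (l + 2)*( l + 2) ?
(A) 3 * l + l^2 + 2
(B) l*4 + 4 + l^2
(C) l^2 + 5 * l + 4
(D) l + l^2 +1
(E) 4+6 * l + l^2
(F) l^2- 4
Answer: B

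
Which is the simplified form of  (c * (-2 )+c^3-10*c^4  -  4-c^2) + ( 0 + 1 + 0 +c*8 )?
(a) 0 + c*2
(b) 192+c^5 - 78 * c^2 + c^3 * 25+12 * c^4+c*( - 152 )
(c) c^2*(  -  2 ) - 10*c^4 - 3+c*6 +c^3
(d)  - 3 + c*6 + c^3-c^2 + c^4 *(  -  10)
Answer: d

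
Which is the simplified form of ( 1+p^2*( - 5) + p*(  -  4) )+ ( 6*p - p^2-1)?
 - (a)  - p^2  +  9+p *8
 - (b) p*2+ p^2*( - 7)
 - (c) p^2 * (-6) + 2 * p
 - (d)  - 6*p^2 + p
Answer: c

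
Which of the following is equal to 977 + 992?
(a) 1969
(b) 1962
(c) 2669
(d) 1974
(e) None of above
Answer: a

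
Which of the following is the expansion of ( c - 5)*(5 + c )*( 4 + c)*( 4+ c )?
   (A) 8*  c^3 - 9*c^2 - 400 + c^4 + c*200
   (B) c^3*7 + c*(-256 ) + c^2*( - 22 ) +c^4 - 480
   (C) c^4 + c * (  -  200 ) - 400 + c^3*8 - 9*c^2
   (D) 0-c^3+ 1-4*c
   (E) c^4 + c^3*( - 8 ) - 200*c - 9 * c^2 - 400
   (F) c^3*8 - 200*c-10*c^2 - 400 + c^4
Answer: C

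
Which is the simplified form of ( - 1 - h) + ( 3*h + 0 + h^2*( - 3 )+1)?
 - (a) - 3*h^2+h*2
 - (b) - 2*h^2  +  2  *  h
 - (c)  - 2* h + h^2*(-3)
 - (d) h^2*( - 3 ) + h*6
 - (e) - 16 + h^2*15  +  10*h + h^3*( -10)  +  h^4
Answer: a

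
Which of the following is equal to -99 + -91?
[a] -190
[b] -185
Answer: a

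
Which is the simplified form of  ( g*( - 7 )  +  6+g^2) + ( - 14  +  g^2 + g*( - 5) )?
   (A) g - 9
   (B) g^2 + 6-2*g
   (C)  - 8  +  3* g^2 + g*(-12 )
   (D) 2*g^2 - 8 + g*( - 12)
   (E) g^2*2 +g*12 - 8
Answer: D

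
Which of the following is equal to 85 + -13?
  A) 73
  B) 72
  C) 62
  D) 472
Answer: B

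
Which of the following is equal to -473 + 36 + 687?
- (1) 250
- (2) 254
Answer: 1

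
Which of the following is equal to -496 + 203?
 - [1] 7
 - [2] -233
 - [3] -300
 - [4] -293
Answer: 4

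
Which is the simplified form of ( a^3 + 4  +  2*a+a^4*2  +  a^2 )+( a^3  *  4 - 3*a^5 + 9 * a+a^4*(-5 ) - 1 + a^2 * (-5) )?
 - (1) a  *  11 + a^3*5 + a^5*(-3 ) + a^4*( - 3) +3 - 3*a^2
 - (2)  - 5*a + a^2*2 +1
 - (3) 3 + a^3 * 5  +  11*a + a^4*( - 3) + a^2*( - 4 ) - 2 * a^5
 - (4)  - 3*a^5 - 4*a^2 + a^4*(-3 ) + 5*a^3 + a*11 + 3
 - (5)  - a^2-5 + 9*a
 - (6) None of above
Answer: 4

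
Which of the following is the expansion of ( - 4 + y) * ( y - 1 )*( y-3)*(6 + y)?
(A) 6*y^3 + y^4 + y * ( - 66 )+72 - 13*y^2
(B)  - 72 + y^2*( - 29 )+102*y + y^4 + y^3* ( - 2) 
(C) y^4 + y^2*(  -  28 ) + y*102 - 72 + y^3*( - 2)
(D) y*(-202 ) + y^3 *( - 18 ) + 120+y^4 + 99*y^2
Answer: B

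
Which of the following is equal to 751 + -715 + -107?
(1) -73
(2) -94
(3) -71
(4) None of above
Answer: 3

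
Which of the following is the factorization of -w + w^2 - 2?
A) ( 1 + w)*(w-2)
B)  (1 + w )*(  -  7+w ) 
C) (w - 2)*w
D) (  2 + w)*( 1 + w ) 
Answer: A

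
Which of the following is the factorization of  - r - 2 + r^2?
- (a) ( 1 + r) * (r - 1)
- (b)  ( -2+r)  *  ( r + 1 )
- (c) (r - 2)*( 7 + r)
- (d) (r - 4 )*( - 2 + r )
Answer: b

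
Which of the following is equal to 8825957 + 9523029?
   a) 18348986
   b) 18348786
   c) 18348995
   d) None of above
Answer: a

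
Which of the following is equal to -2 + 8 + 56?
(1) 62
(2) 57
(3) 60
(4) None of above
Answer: 1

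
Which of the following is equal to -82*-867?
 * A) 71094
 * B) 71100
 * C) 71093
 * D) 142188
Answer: A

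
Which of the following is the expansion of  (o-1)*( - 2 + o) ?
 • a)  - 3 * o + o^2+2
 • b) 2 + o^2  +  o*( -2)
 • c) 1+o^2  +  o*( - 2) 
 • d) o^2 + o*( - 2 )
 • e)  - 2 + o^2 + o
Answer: a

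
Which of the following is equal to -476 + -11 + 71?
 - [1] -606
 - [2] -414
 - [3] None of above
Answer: 3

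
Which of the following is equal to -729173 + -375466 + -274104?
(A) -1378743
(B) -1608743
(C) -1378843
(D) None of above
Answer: A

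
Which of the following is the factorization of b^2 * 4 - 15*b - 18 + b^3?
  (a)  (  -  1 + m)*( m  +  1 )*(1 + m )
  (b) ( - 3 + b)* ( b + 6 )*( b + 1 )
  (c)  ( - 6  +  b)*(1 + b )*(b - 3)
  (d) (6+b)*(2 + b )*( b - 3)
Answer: b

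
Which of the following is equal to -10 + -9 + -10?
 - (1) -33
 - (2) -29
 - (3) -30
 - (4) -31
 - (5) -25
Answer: 2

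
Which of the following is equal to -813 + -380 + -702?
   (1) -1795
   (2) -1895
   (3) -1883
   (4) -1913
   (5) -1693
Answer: 2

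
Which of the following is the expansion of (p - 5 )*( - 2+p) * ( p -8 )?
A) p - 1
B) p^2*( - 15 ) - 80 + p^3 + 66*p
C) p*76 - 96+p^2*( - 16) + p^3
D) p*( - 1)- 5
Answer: B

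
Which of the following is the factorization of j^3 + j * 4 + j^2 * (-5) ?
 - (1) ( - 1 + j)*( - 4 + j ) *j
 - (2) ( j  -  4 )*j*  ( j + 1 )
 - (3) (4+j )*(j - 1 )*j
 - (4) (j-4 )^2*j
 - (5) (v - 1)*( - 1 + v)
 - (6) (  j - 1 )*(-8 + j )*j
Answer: 1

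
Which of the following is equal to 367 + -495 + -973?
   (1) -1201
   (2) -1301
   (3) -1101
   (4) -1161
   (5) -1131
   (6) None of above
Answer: 3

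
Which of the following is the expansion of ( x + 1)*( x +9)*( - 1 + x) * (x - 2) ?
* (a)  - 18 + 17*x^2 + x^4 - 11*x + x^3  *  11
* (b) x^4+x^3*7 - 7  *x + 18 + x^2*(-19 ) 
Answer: b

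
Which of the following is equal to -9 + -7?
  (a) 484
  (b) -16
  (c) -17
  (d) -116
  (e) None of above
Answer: b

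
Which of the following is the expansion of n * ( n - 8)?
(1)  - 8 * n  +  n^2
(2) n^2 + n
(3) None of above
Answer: 1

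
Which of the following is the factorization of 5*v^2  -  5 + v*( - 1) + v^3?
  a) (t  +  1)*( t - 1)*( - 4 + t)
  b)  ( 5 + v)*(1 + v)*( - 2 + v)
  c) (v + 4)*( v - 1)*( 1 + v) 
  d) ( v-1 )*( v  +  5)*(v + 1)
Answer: d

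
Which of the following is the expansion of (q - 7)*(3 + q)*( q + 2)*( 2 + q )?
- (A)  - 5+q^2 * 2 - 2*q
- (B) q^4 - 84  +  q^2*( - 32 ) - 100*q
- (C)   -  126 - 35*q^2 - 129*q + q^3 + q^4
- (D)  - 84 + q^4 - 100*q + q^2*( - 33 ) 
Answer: D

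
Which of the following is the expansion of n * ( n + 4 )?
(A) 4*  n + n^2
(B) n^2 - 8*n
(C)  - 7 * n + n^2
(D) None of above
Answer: A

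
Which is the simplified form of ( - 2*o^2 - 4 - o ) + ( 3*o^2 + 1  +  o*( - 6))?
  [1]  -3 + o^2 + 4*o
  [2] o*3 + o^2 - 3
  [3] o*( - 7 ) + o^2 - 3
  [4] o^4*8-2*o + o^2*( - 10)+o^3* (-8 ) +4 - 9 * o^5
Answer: 3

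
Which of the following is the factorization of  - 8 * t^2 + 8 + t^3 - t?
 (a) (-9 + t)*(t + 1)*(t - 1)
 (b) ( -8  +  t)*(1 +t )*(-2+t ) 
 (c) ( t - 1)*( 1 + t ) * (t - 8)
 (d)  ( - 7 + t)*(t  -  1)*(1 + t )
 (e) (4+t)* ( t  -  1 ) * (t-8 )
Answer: c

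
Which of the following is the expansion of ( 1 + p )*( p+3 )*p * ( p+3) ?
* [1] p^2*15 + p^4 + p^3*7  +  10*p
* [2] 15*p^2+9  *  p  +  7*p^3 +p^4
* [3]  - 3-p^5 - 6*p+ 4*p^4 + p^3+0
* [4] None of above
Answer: 2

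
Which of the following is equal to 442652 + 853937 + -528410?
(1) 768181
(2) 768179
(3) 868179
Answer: 2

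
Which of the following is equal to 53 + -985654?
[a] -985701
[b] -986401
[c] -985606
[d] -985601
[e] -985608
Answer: d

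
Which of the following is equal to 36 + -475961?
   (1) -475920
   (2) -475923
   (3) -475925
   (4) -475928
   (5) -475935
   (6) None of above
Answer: 3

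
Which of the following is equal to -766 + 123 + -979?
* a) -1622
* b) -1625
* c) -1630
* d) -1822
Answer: a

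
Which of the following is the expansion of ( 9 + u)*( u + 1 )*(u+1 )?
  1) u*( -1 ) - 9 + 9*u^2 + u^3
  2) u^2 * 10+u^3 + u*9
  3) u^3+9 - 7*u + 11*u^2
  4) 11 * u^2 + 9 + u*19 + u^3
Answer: 4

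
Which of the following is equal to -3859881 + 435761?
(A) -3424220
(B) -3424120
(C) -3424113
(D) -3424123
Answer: B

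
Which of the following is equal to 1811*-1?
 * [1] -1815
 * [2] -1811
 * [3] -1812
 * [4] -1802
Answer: 2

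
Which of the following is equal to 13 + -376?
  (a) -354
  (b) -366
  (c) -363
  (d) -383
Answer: c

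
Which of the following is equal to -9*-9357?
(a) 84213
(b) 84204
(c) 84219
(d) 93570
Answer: a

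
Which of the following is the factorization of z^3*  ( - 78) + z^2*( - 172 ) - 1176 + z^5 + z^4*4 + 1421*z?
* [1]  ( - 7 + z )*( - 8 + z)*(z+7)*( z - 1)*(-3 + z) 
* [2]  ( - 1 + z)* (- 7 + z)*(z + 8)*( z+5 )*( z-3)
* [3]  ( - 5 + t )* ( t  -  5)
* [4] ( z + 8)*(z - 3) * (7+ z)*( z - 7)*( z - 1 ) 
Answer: 4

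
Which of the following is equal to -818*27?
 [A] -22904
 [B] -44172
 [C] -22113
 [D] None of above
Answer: D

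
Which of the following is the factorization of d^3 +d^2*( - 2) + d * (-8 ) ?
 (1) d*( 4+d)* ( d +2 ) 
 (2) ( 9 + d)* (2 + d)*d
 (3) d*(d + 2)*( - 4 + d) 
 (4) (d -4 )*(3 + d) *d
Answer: 3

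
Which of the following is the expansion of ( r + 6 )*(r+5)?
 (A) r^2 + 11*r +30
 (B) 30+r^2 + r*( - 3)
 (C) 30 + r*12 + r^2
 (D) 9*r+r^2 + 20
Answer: A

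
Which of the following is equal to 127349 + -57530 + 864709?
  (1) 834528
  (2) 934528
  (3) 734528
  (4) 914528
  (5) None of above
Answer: 2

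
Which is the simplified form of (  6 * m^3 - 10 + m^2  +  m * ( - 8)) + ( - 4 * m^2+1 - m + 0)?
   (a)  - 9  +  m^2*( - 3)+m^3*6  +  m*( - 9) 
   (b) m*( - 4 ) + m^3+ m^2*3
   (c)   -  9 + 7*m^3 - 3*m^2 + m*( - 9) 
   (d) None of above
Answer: a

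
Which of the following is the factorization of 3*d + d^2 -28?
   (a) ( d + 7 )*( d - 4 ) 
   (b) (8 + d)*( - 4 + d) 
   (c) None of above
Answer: a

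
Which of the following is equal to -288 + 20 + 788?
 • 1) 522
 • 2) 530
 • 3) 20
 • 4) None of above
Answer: 4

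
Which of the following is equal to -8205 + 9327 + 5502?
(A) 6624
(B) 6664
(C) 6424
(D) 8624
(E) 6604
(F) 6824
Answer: A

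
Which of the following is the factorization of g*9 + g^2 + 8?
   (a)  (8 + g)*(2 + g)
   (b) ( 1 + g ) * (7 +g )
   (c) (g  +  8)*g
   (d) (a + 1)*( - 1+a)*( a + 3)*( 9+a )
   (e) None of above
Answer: e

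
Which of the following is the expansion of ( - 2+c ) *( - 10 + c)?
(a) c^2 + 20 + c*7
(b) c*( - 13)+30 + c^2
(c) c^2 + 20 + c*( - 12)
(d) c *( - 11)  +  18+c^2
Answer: c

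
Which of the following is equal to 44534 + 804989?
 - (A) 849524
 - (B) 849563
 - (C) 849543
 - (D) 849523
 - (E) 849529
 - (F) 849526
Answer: D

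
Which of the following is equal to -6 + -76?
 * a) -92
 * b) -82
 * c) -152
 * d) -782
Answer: b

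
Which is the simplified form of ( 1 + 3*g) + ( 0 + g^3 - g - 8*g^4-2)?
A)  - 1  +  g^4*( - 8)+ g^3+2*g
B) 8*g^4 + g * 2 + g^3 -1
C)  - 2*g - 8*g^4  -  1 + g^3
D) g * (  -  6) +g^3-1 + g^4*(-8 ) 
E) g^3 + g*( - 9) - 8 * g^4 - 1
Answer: A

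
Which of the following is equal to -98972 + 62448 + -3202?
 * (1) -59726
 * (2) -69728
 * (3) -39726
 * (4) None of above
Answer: 3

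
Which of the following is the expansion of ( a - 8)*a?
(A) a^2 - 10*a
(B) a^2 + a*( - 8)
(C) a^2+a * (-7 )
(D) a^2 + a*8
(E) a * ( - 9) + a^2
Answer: B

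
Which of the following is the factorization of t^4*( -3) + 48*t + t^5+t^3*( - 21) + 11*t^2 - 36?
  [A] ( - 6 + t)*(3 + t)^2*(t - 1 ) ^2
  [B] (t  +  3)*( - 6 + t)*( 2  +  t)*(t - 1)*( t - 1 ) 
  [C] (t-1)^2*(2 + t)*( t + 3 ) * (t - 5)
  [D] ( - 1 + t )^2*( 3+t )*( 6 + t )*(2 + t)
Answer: B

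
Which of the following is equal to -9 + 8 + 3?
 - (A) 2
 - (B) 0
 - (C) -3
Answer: A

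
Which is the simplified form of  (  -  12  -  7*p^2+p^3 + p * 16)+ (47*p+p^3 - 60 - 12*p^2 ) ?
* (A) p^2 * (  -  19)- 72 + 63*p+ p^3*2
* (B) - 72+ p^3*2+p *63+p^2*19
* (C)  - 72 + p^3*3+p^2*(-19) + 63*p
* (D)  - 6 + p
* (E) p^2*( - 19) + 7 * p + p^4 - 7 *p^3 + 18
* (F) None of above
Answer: A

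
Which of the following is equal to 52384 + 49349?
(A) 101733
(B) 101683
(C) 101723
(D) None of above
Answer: A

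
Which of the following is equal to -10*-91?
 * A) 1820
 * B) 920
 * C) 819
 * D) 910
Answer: D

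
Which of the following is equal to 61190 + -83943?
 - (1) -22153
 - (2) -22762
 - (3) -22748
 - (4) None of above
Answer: 4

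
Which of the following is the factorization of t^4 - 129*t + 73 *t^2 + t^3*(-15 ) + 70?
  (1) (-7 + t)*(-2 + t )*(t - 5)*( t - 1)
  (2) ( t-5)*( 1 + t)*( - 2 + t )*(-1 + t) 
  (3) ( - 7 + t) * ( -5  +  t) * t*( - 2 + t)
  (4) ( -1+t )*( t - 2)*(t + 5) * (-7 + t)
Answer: 1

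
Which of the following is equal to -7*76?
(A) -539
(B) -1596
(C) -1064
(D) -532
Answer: D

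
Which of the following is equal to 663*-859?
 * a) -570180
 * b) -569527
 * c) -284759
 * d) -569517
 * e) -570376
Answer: d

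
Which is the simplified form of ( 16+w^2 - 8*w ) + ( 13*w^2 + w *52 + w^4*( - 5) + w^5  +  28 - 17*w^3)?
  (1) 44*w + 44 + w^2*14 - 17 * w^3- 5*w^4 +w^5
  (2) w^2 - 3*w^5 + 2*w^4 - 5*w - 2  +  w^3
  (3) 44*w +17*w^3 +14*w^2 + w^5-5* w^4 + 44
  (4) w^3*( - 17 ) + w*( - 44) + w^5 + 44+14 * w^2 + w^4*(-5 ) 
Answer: 1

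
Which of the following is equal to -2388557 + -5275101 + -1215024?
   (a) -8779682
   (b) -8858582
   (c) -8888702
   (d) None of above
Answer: d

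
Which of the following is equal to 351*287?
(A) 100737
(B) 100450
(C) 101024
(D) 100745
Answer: A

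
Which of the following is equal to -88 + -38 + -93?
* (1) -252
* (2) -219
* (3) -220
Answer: 2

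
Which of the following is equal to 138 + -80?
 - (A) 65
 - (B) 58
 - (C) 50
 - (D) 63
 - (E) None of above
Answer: B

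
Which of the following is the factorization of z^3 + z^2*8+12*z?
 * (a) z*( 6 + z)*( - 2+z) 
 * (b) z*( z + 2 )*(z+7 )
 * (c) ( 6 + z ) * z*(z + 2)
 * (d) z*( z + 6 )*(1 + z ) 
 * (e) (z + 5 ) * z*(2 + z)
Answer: c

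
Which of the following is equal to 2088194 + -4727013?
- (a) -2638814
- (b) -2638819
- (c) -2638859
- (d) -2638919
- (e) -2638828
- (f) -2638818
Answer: b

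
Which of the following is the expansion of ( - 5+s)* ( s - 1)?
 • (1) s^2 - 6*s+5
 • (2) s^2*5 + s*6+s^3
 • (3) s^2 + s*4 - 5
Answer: 1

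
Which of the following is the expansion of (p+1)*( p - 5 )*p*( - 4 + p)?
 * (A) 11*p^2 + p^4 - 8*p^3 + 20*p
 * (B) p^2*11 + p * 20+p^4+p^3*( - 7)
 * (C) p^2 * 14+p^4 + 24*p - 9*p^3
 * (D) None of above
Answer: A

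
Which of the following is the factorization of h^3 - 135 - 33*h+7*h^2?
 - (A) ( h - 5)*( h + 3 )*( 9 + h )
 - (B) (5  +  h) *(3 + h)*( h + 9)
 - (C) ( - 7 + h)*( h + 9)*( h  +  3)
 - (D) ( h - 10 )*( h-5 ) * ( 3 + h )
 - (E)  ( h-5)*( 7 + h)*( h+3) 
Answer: A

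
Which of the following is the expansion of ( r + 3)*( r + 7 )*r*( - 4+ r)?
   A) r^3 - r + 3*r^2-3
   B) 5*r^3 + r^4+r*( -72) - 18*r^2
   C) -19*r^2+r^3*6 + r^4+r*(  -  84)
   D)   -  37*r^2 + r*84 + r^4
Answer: C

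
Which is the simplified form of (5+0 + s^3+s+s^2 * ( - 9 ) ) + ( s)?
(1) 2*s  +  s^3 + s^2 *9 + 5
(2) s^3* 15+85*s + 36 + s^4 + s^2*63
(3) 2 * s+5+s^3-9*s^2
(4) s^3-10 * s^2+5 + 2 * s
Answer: 3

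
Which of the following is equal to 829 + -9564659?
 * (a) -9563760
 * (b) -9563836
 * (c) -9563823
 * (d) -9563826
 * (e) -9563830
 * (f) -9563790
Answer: e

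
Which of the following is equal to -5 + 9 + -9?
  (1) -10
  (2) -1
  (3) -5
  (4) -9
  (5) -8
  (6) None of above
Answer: 3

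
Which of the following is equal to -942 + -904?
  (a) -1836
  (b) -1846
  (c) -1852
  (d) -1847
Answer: b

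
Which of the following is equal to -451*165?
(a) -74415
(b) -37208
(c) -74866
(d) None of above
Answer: a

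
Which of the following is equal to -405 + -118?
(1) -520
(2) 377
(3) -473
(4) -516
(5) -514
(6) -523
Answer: 6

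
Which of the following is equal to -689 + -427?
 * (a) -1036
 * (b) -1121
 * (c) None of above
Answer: c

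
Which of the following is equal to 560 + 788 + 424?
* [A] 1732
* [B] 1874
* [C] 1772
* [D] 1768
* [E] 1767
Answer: C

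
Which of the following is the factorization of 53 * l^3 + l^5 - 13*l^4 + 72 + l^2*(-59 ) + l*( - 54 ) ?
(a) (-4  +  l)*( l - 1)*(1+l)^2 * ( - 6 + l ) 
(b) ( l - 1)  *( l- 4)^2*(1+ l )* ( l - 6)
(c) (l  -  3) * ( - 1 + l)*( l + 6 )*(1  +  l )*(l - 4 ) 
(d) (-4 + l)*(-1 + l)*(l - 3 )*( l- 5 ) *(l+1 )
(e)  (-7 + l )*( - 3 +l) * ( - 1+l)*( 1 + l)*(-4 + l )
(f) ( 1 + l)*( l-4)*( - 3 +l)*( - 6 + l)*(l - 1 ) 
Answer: f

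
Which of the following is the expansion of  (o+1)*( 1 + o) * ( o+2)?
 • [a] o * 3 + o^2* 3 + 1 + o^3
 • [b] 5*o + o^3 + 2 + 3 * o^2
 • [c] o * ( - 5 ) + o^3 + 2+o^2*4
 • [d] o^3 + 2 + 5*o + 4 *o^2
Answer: d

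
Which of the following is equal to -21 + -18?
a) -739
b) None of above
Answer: b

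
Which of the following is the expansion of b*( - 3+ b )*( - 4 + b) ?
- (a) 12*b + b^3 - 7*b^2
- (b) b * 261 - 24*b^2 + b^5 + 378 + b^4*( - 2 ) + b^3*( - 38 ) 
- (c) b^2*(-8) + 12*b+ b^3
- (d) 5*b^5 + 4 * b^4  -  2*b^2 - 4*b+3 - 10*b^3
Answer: a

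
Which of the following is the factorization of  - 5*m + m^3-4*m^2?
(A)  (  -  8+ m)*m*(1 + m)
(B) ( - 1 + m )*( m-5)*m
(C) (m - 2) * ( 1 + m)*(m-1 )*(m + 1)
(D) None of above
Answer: D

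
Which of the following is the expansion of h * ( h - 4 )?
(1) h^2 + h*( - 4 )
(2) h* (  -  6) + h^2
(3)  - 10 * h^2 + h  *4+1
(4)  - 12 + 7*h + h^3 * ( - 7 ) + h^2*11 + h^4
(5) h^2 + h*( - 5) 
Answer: 1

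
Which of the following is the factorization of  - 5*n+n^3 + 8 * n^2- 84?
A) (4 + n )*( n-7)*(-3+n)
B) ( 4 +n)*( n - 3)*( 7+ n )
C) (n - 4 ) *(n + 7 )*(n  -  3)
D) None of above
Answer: B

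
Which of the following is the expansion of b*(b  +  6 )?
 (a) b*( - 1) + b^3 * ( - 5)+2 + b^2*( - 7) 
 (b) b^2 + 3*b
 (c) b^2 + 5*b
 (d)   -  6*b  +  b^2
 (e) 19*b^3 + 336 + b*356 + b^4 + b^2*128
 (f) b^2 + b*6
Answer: f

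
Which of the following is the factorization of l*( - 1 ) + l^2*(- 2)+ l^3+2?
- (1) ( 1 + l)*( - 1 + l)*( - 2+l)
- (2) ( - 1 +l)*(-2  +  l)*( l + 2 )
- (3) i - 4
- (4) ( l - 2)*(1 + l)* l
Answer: 1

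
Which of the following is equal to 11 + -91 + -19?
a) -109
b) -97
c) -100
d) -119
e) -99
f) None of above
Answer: e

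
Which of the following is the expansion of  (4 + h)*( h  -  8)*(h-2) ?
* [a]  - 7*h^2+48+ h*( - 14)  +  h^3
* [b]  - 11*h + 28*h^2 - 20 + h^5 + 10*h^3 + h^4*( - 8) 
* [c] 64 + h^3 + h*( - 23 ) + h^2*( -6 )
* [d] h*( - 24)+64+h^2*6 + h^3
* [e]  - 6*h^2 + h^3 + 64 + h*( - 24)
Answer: e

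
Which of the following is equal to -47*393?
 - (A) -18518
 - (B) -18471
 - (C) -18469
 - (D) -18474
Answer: B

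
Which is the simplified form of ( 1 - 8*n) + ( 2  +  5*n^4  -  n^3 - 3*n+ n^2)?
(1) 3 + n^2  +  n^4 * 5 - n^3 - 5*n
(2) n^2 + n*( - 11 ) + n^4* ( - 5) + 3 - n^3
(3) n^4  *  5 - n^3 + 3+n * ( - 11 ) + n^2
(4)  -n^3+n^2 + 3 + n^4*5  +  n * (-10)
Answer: 3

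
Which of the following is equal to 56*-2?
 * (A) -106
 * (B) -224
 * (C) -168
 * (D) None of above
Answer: D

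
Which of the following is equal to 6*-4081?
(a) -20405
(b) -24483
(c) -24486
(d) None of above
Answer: c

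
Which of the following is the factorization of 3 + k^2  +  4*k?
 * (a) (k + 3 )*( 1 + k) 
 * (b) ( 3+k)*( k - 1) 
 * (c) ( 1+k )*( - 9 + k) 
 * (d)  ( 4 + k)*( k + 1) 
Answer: a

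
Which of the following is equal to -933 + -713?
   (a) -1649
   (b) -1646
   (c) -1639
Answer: b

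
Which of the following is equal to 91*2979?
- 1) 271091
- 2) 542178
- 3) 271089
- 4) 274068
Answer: 3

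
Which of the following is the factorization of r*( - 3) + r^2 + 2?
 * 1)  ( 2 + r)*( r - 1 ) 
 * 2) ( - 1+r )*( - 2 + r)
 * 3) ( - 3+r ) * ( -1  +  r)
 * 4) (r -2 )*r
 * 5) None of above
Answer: 2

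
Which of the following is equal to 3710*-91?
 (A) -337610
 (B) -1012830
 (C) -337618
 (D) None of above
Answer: A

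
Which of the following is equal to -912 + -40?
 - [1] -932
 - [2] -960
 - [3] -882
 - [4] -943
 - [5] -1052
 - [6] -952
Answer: 6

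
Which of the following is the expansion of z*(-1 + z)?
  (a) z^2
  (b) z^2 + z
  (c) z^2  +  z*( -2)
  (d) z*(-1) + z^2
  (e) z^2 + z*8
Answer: d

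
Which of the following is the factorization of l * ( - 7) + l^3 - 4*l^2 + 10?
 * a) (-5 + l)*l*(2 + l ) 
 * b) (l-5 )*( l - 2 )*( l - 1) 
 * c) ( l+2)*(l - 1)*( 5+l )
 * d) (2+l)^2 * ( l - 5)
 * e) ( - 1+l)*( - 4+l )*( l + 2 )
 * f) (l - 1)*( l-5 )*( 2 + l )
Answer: f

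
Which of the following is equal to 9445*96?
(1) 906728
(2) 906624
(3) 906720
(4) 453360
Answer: 3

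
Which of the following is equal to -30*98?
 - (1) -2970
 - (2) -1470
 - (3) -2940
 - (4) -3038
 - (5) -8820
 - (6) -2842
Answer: 3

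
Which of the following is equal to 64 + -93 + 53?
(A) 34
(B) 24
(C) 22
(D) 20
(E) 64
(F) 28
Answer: B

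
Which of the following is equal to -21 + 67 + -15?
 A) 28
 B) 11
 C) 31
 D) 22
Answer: C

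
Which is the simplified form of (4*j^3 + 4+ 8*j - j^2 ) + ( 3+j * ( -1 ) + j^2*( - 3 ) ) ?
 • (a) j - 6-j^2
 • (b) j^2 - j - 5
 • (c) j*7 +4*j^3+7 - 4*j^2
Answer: c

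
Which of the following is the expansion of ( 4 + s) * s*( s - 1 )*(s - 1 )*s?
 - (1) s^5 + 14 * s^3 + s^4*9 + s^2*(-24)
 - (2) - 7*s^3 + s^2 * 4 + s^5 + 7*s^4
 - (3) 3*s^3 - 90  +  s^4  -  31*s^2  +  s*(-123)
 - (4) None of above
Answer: 4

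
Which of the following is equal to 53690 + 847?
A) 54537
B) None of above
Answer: A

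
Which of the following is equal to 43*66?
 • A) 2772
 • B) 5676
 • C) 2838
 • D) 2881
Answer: C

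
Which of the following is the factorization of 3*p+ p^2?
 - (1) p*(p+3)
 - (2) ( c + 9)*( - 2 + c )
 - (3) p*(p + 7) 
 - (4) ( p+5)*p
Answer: 1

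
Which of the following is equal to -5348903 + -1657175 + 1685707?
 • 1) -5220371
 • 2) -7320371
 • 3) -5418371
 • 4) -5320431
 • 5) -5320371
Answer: 5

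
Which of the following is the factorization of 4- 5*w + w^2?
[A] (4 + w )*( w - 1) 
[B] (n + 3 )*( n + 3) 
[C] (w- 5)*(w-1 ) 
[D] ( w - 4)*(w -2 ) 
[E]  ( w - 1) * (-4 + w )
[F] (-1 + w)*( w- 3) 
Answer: E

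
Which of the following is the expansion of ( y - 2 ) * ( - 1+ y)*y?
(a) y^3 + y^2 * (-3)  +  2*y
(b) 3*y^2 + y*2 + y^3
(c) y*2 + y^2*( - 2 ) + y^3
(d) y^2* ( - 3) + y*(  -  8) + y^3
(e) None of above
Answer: a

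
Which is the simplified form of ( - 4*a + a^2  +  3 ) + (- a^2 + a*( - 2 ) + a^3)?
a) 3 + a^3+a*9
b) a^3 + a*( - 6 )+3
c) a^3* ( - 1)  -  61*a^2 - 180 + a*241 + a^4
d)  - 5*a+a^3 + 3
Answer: b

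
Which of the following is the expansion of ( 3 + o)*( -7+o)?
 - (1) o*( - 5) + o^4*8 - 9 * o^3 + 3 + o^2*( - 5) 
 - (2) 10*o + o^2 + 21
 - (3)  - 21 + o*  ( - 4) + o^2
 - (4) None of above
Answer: 3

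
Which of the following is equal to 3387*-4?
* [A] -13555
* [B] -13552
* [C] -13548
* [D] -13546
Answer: C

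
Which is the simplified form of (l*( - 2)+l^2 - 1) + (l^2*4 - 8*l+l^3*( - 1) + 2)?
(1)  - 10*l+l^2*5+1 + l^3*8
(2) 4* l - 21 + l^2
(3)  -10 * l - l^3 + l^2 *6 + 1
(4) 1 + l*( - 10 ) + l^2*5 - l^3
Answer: 4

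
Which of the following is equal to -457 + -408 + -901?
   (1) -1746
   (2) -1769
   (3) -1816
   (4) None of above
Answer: 4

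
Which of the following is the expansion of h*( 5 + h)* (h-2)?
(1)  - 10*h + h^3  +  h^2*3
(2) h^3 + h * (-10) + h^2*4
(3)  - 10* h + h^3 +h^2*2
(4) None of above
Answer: 1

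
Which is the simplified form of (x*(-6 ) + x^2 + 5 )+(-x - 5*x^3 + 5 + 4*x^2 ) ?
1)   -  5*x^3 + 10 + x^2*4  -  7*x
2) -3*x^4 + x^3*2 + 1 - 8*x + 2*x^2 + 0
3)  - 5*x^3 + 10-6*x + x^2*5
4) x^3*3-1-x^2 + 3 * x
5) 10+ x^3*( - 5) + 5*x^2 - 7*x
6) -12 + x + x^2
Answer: 5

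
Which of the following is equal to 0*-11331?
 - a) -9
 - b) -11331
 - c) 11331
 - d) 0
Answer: d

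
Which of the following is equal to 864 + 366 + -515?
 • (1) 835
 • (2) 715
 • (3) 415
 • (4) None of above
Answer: 2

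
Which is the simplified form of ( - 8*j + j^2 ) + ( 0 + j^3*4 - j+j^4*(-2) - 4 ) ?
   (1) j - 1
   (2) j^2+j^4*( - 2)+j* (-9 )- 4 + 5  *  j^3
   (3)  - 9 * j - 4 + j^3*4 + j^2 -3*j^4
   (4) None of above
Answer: 4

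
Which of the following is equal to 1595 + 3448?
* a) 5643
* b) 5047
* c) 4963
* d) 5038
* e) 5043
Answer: e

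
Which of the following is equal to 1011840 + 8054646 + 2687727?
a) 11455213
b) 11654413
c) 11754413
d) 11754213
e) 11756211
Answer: d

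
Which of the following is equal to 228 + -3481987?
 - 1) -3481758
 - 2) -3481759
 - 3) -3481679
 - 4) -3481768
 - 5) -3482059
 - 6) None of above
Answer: 2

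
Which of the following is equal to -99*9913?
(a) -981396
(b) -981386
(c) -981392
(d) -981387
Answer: d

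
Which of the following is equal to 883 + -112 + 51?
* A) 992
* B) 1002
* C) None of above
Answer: C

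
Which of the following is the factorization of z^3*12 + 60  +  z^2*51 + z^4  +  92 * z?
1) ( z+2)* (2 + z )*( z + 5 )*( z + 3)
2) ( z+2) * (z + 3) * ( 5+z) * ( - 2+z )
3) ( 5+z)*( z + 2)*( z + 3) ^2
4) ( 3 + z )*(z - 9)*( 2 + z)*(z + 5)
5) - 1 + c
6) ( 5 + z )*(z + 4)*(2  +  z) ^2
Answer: 1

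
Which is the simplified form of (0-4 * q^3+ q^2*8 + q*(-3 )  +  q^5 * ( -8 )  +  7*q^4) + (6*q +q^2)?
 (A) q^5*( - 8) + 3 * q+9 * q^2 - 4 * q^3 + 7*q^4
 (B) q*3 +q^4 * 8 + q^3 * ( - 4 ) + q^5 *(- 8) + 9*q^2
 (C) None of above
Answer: A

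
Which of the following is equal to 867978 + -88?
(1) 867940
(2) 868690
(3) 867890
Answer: 3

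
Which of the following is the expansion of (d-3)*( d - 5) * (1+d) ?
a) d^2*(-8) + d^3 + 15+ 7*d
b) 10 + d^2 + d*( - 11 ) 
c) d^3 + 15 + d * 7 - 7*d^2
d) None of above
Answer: c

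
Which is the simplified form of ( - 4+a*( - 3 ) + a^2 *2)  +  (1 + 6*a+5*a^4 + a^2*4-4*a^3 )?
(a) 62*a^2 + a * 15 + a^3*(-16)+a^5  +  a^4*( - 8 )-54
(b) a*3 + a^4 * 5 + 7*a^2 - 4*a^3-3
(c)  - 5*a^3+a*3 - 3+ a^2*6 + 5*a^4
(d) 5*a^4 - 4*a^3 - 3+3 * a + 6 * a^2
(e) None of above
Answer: d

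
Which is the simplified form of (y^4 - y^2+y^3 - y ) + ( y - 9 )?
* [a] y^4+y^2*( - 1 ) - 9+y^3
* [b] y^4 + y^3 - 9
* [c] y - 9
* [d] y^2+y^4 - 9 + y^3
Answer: a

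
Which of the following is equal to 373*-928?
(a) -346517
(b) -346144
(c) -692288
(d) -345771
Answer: b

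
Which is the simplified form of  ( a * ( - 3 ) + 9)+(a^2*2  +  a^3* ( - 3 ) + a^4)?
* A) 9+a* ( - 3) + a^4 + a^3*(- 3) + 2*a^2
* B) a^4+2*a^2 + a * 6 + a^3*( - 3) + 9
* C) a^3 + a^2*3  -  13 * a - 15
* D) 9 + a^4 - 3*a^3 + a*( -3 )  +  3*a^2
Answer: A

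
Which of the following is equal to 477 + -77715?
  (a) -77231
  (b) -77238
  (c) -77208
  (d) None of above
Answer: b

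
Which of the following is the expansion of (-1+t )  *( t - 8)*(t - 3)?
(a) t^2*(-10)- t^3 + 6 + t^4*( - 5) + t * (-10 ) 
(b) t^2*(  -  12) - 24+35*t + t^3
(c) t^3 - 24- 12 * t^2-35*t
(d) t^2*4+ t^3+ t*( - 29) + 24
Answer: b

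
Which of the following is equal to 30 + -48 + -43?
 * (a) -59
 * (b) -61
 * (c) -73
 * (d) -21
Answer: b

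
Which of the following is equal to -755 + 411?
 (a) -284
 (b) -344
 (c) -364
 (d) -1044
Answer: b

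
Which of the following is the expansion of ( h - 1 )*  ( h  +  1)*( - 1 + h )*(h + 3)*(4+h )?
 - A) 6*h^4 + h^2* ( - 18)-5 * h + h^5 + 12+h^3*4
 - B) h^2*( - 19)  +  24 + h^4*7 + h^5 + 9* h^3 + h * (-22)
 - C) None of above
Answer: A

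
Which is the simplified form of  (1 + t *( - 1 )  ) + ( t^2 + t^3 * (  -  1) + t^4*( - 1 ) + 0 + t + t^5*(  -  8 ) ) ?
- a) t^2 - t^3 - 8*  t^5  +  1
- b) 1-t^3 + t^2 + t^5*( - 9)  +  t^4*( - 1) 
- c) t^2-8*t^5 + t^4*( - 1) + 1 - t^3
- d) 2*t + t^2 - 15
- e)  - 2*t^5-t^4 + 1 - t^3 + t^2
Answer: c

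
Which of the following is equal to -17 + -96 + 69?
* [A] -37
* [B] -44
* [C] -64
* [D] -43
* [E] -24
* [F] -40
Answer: B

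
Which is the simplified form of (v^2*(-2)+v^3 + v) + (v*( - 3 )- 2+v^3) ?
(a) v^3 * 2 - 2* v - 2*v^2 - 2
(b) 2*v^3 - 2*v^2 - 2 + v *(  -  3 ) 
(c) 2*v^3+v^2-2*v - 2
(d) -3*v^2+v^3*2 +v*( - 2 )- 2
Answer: a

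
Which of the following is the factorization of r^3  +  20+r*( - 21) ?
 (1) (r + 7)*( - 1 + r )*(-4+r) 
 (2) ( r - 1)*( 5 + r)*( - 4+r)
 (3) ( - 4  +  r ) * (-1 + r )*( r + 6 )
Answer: 2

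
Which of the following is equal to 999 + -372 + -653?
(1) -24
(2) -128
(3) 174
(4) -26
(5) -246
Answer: 4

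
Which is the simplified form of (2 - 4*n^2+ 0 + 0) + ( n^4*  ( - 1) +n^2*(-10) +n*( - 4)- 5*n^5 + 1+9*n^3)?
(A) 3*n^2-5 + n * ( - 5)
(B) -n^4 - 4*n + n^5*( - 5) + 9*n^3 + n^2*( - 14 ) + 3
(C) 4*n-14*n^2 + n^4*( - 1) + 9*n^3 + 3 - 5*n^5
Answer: B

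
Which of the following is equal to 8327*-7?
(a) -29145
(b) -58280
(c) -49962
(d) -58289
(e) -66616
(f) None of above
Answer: d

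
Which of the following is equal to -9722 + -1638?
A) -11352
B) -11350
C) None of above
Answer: C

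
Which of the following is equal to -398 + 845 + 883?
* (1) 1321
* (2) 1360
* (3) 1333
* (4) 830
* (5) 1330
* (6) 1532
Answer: 5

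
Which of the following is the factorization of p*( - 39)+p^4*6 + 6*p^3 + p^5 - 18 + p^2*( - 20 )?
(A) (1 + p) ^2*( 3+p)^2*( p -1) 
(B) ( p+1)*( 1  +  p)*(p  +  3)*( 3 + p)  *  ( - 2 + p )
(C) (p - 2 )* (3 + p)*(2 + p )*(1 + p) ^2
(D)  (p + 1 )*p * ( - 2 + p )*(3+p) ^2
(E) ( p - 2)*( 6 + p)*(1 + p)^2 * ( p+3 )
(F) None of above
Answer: B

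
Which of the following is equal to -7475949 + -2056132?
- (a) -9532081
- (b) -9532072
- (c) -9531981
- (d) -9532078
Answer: a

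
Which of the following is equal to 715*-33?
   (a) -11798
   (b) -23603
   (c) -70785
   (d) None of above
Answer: d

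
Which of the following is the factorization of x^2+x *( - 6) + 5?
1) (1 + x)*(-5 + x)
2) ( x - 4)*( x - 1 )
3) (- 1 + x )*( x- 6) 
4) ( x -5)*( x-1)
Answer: 4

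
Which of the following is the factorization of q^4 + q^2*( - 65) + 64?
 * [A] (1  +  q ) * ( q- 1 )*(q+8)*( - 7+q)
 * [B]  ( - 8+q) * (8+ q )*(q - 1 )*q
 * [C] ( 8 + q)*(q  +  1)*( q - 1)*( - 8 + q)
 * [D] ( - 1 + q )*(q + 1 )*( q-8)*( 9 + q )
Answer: C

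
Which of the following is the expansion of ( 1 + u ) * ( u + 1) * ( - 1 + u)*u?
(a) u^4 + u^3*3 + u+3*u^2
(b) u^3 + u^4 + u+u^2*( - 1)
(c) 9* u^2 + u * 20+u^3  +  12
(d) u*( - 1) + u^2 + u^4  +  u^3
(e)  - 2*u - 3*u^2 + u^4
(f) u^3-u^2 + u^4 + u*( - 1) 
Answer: f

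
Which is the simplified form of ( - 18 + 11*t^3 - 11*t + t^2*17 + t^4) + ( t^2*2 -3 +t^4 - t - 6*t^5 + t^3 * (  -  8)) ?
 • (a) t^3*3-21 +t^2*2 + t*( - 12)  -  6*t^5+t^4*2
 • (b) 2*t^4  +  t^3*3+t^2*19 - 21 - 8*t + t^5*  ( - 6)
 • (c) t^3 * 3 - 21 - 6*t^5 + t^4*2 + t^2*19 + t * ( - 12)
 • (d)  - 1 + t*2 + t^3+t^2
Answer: c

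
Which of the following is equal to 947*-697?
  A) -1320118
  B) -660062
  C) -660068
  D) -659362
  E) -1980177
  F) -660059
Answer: F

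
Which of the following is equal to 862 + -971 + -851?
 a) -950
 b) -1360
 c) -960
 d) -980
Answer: c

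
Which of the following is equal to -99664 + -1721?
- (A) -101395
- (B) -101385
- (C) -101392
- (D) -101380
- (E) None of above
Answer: B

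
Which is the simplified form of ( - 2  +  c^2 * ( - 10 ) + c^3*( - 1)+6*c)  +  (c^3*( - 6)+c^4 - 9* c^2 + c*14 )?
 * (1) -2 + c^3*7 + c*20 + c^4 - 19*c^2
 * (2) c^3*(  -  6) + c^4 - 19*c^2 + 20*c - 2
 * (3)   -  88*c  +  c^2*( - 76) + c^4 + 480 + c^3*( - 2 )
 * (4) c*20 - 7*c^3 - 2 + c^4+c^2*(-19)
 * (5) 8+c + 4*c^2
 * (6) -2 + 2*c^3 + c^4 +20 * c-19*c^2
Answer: 4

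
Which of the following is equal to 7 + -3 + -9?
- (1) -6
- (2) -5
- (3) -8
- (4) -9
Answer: 2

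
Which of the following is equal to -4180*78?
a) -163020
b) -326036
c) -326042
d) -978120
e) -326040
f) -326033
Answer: e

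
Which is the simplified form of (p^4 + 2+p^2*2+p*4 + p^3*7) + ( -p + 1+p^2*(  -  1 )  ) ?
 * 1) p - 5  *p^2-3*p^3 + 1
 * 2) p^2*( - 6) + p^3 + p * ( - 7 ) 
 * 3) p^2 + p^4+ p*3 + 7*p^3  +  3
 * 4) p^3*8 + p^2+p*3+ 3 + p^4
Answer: 3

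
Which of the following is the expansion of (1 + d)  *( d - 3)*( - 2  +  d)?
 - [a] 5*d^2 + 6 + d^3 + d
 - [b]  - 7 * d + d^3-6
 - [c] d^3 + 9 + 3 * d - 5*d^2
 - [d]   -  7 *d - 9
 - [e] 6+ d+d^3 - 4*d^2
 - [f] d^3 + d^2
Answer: e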